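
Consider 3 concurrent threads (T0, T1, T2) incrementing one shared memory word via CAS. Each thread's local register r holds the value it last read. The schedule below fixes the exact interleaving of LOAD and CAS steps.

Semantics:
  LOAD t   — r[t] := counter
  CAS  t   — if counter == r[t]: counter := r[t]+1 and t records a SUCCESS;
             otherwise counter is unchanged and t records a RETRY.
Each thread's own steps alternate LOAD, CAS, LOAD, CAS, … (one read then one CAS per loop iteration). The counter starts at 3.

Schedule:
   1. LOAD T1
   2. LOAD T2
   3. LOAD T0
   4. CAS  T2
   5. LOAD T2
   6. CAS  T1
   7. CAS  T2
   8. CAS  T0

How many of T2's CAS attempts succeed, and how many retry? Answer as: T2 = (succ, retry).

T2 = (2, 0)

#1 T1 reads 3
#2 T2 reads 3
#3 T0 reads 3
#4 T2 CAS(3→4) writes; counter now 4
#5 T2 reads 4
#6 T1 CAS(3→4) fails; counter now 4
#7 T2 CAS(4→5) writes; counter now 5
#8 T0 CAS(3→4) fails; counter now 5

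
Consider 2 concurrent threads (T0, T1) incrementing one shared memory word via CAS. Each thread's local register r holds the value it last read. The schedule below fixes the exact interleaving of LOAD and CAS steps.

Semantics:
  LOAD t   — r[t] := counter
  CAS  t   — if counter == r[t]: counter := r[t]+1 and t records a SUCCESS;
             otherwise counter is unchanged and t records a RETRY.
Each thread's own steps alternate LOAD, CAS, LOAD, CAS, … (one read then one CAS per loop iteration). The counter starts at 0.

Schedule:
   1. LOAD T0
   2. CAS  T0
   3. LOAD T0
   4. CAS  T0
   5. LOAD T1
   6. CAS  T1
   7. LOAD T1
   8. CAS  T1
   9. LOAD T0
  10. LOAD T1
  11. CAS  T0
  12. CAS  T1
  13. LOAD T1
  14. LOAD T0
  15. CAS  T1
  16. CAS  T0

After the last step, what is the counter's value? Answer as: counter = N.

   1) LOAD T0:  M=0  r_T0=0
   2) CAS  T0:  M=1  r_T0=0 ✓
   3) LOAD T0:  M=1  r_T0=1
   4) CAS  T0:  M=2  r_T0=1 ✓
   5) LOAD T1:  M=2  r_T1=2
   6) CAS  T1:  M=3  r_T1=2 ✓
   7) LOAD T1:  M=3  r_T1=3
   8) CAS  T1:  M=4  r_T1=3 ✓
   9) LOAD T0:  M=4  r_T0=4
  10) LOAD T1:  M=4  r_T1=4
  11) CAS  T0:  M=5  r_T0=4 ✓
  12) CAS  T1:  M=5  r_T1=4 ✗
  13) LOAD T1:  M=5  r_T1=5
  14) LOAD T0:  M=5  r_T0=5
  15) CAS  T1:  M=6  r_T1=5 ✓
  16) CAS  T0:  M=6  r_T0=5 ✗

counter = 6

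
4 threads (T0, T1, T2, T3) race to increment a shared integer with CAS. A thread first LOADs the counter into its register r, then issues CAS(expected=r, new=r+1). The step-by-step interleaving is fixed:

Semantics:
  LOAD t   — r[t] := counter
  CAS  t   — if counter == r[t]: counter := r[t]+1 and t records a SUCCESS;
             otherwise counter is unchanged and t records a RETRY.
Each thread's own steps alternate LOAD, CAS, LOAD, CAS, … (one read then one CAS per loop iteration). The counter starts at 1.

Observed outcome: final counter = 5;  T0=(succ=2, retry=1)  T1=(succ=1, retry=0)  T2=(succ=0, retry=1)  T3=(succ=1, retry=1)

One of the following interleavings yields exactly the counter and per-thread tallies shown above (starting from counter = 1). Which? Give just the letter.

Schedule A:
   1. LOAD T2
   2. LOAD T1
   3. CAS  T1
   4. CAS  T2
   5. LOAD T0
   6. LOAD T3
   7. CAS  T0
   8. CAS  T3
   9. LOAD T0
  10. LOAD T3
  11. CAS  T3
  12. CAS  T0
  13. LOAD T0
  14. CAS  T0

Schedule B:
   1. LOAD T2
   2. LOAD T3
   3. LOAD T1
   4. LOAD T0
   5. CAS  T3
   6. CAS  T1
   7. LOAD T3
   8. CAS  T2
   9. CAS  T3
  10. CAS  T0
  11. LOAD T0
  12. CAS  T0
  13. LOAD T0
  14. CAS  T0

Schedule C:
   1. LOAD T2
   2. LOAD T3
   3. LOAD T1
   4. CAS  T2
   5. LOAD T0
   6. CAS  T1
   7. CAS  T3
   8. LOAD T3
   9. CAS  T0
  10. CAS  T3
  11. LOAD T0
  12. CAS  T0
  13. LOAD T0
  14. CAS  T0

Run A:
[1] T2.load  rd  (counter 1, T2.r 1)
[2] T1.load  rd  (counter 1, T1.r 1)
[3] T1.cas  hit  (counter 2, T1.r 1)
[4] T2.cas  miss  (counter 2, T2.r 1)
[5] T0.load  rd  (counter 2, T0.r 2)
[6] T3.load  rd  (counter 2, T3.r 2)
[7] T0.cas  hit  (counter 3, T0.r 2)
[8] T3.cas  miss  (counter 3, T3.r 2)
[9] T0.load  rd  (counter 3, T0.r 3)
[10] T3.load  rd  (counter 3, T3.r 3)
[11] T3.cas  hit  (counter 4, T3.r 3)
[12] T0.cas  miss  (counter 4, T0.r 3)
[13] T0.load  rd  (counter 4, T0.r 4)
[14] T0.cas  hit  (counter 5, T0.r 4)

A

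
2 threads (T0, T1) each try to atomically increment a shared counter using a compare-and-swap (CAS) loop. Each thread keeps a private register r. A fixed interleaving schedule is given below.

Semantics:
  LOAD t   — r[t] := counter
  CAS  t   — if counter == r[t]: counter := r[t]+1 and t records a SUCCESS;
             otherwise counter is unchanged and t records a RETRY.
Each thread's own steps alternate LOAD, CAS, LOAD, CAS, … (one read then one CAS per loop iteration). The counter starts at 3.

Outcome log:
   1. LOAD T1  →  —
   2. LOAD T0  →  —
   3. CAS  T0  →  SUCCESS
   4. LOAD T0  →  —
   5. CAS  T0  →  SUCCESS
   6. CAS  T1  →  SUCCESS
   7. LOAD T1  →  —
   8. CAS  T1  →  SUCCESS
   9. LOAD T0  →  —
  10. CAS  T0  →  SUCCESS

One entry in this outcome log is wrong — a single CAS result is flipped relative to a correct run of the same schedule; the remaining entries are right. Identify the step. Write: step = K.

step = 6

Reference trace:
[1] T1.load  rd  (counter 3, T1.r 3)
[2] T0.load  rd  (counter 3, T0.r 3)
[3] T0.cas  hit  (counter 4, T0.r 3)
[4] T0.load  rd  (counter 4, T0.r 4)
[5] T0.cas  hit  (counter 5, T0.r 4)
[6] T1.cas  miss  (counter 5, T1.r 3)
[7] T1.load  rd  (counter 5, T1.r 5)
[8] T1.cas  hit  (counter 6, T1.r 5)
[9] T0.load  rd  (counter 6, T0.r 6)
[10] T0.cas  hit  (counter 7, T0.r 6)
Mismatch at 6.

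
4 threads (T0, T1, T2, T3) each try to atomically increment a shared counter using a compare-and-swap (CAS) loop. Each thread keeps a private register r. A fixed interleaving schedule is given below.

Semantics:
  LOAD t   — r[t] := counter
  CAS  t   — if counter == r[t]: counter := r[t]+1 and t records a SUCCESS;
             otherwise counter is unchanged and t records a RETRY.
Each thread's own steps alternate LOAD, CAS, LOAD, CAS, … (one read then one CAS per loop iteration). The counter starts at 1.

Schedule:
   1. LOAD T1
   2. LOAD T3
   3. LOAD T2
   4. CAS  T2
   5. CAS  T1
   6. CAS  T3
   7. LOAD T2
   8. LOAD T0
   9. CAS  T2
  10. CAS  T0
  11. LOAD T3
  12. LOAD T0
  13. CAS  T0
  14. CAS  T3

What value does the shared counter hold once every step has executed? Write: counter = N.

T1 LOAD — after: cnt=1, r=1 — load
T3 LOAD — after: cnt=1, r=1 — load
T2 LOAD — after: cnt=1, r=1 — load
T2 CAS — after: cnt=2, r=1 — ok
T1 CAS — after: cnt=2, r=1 — retry
T3 CAS — after: cnt=2, r=1 — retry
T2 LOAD — after: cnt=2, r=2 — load
T0 LOAD — after: cnt=2, r=2 — load
T2 CAS — after: cnt=3, r=2 — ok
T0 CAS — after: cnt=3, r=2 — retry
T3 LOAD — after: cnt=3, r=3 — load
T0 LOAD — after: cnt=3, r=3 — load
T0 CAS — after: cnt=4, r=3 — ok
T3 CAS — after: cnt=4, r=3 — retry

counter = 4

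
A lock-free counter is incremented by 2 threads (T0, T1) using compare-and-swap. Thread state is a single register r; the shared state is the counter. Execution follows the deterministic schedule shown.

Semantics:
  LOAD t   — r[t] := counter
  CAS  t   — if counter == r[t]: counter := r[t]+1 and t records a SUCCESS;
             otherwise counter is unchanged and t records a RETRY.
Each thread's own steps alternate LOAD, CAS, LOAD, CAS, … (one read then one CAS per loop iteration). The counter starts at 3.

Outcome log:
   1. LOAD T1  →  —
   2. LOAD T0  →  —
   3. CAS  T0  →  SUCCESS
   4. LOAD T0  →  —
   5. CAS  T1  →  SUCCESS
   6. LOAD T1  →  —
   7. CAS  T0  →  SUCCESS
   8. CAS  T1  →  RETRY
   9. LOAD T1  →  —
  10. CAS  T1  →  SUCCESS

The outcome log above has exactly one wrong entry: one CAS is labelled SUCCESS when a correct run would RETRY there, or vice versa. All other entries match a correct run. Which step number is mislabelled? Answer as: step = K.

Correct run:
1. LOAD T1 → mem=3 r[T1]=3 [LOAD]
2. LOAD T0 → mem=3 r[T0]=3 [LOAD]
3. CAS T0 → mem=4 r[T0]=3 [OK]
4. LOAD T0 → mem=4 r[T0]=4 [LOAD]
5. CAS T1 → mem=4 r[T1]=3 [RETRY]
6. LOAD T1 → mem=4 r[T1]=4 [LOAD]
7. CAS T0 → mem=5 r[T0]=4 [OK]
8. CAS T1 → mem=5 r[T1]=4 [RETRY]
9. LOAD T1 → mem=5 r[T1]=5 [LOAD]
10. CAS T1 → mem=6 r[T1]=5 [OK]
Mismatch at 5.

step = 5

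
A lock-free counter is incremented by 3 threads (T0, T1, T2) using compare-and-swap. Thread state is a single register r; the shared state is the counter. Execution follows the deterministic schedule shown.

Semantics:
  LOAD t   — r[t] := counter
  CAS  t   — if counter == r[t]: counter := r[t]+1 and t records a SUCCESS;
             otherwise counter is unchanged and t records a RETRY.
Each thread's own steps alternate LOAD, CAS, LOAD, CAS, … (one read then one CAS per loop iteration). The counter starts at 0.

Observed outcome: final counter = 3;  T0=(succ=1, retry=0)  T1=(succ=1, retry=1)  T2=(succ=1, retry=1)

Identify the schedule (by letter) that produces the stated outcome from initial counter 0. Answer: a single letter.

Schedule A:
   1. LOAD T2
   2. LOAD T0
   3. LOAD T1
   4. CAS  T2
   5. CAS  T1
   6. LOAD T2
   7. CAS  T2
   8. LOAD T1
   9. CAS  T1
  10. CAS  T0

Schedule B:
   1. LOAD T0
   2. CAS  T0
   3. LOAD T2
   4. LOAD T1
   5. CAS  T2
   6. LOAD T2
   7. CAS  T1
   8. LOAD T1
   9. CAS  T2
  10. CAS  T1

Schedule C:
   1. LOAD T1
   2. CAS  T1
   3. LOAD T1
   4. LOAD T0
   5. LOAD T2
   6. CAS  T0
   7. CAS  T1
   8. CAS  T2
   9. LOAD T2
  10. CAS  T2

Simulating candidate C:
1. LOAD T1 → mem=0 r[T1]=0 [LOAD]
2. CAS T1 → mem=1 r[T1]=0 [OK]
3. LOAD T1 → mem=1 r[T1]=1 [LOAD]
4. LOAD T0 → mem=1 r[T0]=1 [LOAD]
5. LOAD T2 → mem=1 r[T2]=1 [LOAD]
6. CAS T0 → mem=2 r[T0]=1 [OK]
7. CAS T1 → mem=2 r[T1]=1 [RETRY]
8. CAS T2 → mem=2 r[T2]=1 [RETRY]
9. LOAD T2 → mem=2 r[T2]=2 [LOAD]
10. CAS T2 → mem=3 r[T2]=2 [OK]

C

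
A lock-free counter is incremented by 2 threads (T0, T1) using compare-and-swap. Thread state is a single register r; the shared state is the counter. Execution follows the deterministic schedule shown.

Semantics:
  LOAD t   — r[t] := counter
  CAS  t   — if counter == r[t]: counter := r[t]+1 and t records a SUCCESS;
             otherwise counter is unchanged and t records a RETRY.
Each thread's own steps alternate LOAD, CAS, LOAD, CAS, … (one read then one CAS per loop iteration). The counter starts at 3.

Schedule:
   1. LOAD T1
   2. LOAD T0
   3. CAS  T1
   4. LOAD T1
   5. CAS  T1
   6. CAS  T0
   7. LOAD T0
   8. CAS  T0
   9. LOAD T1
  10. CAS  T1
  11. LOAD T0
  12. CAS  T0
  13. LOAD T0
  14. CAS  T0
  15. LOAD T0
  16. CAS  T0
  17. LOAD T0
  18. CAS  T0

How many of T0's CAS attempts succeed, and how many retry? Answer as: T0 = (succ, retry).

[1] T1.load  rd  (counter 3, T1.r 3)
[2] T0.load  rd  (counter 3, T0.r 3)
[3] T1.cas  hit  (counter 4, T1.r 3)
[4] T1.load  rd  (counter 4, T1.r 4)
[5] T1.cas  hit  (counter 5, T1.r 4)
[6] T0.cas  miss  (counter 5, T0.r 3)
[7] T0.load  rd  (counter 5, T0.r 5)
[8] T0.cas  hit  (counter 6, T0.r 5)
[9] T1.load  rd  (counter 6, T1.r 6)
[10] T1.cas  hit  (counter 7, T1.r 6)
[11] T0.load  rd  (counter 7, T0.r 7)
[12] T0.cas  hit  (counter 8, T0.r 7)
[13] T0.load  rd  (counter 8, T0.r 8)
[14] T0.cas  hit  (counter 9, T0.r 8)
[15] T0.load  rd  (counter 9, T0.r 9)
[16] T0.cas  hit  (counter 10, T0.r 9)
[17] T0.load  rd  (counter 10, T0.r 10)
[18] T0.cas  hit  (counter 11, T0.r 10)

T0 = (5, 1)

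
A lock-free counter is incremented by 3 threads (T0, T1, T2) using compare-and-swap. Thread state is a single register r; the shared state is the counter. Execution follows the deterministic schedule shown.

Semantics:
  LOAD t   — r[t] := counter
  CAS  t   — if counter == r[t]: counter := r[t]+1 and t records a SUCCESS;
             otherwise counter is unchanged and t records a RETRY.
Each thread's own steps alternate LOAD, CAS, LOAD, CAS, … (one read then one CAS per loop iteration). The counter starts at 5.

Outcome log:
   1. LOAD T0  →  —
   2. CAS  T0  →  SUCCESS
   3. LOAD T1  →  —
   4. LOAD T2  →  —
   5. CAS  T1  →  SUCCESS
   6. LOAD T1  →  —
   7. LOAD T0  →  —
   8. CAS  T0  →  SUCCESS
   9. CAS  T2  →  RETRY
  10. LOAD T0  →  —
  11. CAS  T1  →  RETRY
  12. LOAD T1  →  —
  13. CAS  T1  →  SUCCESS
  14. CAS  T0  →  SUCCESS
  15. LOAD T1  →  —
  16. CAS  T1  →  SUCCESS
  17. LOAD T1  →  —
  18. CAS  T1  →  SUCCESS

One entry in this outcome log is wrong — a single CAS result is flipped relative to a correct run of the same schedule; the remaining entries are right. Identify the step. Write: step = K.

step = 14

Reference trace:
step 1: T0 LOAD ⇒ load; ctr=5 reg=5
step 2: T0 CAS ⇒ ok; ctr=6 reg=5
step 3: T1 LOAD ⇒ load; ctr=6 reg=6
step 4: T2 LOAD ⇒ load; ctr=6 reg=6
step 5: T1 CAS ⇒ ok; ctr=7 reg=6
step 6: T1 LOAD ⇒ load; ctr=7 reg=7
step 7: T0 LOAD ⇒ load; ctr=7 reg=7
step 8: T0 CAS ⇒ ok; ctr=8 reg=7
step 9: T2 CAS ⇒ retry; ctr=8 reg=6
step 10: T0 LOAD ⇒ load; ctr=8 reg=8
step 11: T1 CAS ⇒ retry; ctr=8 reg=7
step 12: T1 LOAD ⇒ load; ctr=8 reg=8
step 13: T1 CAS ⇒ ok; ctr=9 reg=8
step 14: T0 CAS ⇒ retry; ctr=9 reg=8
step 15: T1 LOAD ⇒ load; ctr=9 reg=9
step 16: T1 CAS ⇒ ok; ctr=10 reg=9
step 17: T1 LOAD ⇒ load; ctr=10 reg=10
step 18: T1 CAS ⇒ ok; ctr=11 reg=10
Mismatch at 14.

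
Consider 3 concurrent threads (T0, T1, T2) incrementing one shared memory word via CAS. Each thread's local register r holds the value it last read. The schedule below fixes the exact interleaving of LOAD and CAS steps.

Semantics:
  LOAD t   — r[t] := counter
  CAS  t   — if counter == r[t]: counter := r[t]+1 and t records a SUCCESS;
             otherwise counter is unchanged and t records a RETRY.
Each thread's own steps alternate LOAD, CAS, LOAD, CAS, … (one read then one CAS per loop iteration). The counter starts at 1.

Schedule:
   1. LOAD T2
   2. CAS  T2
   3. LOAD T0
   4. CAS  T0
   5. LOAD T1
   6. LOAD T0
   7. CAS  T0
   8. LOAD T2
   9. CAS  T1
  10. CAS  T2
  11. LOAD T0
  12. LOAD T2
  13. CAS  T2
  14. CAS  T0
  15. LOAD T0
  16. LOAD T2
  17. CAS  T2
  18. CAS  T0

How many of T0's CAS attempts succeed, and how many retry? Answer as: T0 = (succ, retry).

   1) LOAD T2:  M=1  r_T2=1
   2) CAS  T2:  M=2  r_T2=1 ✓
   3) LOAD T0:  M=2  r_T0=2
   4) CAS  T0:  M=3  r_T0=2 ✓
   5) LOAD T1:  M=3  r_T1=3
   6) LOAD T0:  M=3  r_T0=3
   7) CAS  T0:  M=4  r_T0=3 ✓
   8) LOAD T2:  M=4  r_T2=4
   9) CAS  T1:  M=4  r_T1=3 ✗
  10) CAS  T2:  M=5  r_T2=4 ✓
  11) LOAD T0:  M=5  r_T0=5
  12) LOAD T2:  M=5  r_T2=5
  13) CAS  T2:  M=6  r_T2=5 ✓
  14) CAS  T0:  M=6  r_T0=5 ✗
  15) LOAD T0:  M=6  r_T0=6
  16) LOAD T2:  M=6  r_T2=6
  17) CAS  T2:  M=7  r_T2=6 ✓
  18) CAS  T0:  M=7  r_T0=6 ✗

T0 = (2, 2)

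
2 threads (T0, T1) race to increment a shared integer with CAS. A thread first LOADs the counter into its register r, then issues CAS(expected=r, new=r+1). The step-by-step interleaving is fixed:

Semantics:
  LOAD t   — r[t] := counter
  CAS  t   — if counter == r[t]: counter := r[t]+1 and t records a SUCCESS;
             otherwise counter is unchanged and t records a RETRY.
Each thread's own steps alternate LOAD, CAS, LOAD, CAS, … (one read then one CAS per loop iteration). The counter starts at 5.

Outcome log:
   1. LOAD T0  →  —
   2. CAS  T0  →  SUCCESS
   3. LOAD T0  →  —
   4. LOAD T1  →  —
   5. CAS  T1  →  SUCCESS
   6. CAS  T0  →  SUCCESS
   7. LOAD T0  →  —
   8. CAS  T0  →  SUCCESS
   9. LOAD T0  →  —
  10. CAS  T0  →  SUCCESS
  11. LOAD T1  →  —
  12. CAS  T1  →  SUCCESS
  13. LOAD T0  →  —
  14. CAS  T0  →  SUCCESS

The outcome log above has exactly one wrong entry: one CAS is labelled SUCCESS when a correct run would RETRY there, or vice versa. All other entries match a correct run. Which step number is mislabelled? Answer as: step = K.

Correct run:
[1] T0.load  rd  (counter 5, T0.r 5)
[2] T0.cas  hit  (counter 6, T0.r 5)
[3] T0.load  rd  (counter 6, T0.r 6)
[4] T1.load  rd  (counter 6, T1.r 6)
[5] T1.cas  hit  (counter 7, T1.r 6)
[6] T0.cas  miss  (counter 7, T0.r 6)
[7] T0.load  rd  (counter 7, T0.r 7)
[8] T0.cas  hit  (counter 8, T0.r 7)
[9] T0.load  rd  (counter 8, T0.r 8)
[10] T0.cas  hit  (counter 9, T0.r 8)
[11] T1.load  rd  (counter 9, T1.r 9)
[12] T1.cas  hit  (counter 10, T1.r 9)
[13] T0.load  rd  (counter 10, T0.r 10)
[14] T0.cas  hit  (counter 11, T0.r 10)
Flip is step 6.

step = 6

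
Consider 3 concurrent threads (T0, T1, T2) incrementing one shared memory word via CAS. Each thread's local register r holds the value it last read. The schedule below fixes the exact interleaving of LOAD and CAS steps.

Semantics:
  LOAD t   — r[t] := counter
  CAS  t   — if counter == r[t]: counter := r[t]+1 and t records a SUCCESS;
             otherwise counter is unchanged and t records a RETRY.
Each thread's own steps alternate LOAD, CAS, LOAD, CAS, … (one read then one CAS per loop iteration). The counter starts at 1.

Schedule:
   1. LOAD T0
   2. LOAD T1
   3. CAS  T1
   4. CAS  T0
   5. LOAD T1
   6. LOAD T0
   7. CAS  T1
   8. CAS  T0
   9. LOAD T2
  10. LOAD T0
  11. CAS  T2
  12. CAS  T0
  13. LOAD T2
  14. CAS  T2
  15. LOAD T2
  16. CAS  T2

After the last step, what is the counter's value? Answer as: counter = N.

#1 T0 reads 1
#2 T1 reads 1
#3 T1 CAS(1→2) writes; counter now 2
#4 T0 CAS(1→2) fails; counter now 2
#5 T1 reads 2
#6 T0 reads 2
#7 T1 CAS(2→3) writes; counter now 3
#8 T0 CAS(2→3) fails; counter now 3
#9 T2 reads 3
#10 T0 reads 3
#11 T2 CAS(3→4) writes; counter now 4
#12 T0 CAS(3→4) fails; counter now 4
#13 T2 reads 4
#14 T2 CAS(4→5) writes; counter now 5
#15 T2 reads 5
#16 T2 CAS(5→6) writes; counter now 6

counter = 6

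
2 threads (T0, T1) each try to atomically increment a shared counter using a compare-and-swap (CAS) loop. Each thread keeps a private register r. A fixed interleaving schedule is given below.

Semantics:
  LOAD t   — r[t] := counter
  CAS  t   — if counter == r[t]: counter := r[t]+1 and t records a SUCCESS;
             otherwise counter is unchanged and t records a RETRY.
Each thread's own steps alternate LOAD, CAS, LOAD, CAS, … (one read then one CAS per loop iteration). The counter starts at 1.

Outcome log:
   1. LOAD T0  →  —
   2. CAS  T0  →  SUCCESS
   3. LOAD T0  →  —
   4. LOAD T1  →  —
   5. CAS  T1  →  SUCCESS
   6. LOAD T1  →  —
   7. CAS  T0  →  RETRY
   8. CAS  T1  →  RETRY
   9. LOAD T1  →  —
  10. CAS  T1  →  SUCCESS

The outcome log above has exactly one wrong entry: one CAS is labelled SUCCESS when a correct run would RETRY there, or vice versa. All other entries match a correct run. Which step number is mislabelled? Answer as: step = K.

step = 8

Re-executing:
#1 T0 reads 1
#2 T0 CAS(1→2) writes; counter now 2
#3 T0 reads 2
#4 T1 reads 2
#5 T1 CAS(2→3) writes; counter now 3
#6 T1 reads 3
#7 T0 CAS(2→3) fails; counter now 3
#8 T1 CAS(3→4) writes; counter now 4
#9 T1 reads 4
#10 T1 CAS(4→5) writes; counter now 5
Mismatch at 8.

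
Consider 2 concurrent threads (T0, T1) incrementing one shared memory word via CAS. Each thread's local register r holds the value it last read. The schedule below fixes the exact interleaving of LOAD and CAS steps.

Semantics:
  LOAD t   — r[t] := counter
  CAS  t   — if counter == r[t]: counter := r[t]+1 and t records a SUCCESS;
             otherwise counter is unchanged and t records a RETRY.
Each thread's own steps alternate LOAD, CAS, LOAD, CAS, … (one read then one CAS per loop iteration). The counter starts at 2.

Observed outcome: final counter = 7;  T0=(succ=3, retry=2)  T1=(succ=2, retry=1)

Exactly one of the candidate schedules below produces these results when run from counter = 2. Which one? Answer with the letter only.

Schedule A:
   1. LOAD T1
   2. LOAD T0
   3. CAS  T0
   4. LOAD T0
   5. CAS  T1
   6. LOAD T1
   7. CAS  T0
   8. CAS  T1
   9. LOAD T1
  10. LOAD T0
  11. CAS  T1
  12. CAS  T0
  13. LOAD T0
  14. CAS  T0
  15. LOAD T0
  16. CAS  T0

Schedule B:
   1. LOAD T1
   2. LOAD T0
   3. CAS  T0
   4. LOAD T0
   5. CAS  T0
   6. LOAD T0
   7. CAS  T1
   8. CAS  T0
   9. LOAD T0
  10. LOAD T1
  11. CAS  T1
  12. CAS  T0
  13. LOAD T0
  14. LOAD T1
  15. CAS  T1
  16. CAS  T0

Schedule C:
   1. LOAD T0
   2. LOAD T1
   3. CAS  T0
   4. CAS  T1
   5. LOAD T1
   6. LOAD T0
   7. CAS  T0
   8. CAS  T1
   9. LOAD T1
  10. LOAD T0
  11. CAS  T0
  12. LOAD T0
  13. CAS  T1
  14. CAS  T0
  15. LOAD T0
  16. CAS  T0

Tracing schedule B:
T1 LOAD — after: cnt=2, r=2 — load
T0 LOAD — after: cnt=2, r=2 — load
T0 CAS — after: cnt=3, r=2 — ok
T0 LOAD — after: cnt=3, r=3 — load
T0 CAS — after: cnt=4, r=3 — ok
T0 LOAD — after: cnt=4, r=4 — load
T1 CAS — after: cnt=4, r=2 — retry
T0 CAS — after: cnt=5, r=4 — ok
T0 LOAD — after: cnt=5, r=5 — load
T1 LOAD — after: cnt=5, r=5 — load
T1 CAS — after: cnt=6, r=5 — ok
T0 CAS — after: cnt=6, r=5 — retry
T0 LOAD — after: cnt=6, r=6 — load
T1 LOAD — after: cnt=6, r=6 — load
T1 CAS — after: cnt=7, r=6 — ok
T0 CAS — after: cnt=7, r=6 — retry

B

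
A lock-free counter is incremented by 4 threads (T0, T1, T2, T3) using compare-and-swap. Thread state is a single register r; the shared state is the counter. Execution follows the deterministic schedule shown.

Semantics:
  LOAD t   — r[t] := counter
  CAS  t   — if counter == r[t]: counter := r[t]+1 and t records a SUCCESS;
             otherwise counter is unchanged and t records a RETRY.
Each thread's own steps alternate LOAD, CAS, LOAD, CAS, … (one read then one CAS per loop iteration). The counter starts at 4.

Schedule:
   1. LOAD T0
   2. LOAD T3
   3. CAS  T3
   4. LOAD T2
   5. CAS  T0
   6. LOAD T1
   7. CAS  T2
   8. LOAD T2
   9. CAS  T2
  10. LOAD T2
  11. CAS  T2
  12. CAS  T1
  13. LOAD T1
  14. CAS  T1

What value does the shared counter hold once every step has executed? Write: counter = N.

1. LOAD T0 → mem=4 r[T0]=4 [LOAD]
2. LOAD T3 → mem=4 r[T3]=4 [LOAD]
3. CAS T3 → mem=5 r[T3]=4 [OK]
4. LOAD T2 → mem=5 r[T2]=5 [LOAD]
5. CAS T0 → mem=5 r[T0]=4 [RETRY]
6. LOAD T1 → mem=5 r[T1]=5 [LOAD]
7. CAS T2 → mem=6 r[T2]=5 [OK]
8. LOAD T2 → mem=6 r[T2]=6 [LOAD]
9. CAS T2 → mem=7 r[T2]=6 [OK]
10. LOAD T2 → mem=7 r[T2]=7 [LOAD]
11. CAS T2 → mem=8 r[T2]=7 [OK]
12. CAS T1 → mem=8 r[T1]=5 [RETRY]
13. LOAD T1 → mem=8 r[T1]=8 [LOAD]
14. CAS T1 → mem=9 r[T1]=8 [OK]

counter = 9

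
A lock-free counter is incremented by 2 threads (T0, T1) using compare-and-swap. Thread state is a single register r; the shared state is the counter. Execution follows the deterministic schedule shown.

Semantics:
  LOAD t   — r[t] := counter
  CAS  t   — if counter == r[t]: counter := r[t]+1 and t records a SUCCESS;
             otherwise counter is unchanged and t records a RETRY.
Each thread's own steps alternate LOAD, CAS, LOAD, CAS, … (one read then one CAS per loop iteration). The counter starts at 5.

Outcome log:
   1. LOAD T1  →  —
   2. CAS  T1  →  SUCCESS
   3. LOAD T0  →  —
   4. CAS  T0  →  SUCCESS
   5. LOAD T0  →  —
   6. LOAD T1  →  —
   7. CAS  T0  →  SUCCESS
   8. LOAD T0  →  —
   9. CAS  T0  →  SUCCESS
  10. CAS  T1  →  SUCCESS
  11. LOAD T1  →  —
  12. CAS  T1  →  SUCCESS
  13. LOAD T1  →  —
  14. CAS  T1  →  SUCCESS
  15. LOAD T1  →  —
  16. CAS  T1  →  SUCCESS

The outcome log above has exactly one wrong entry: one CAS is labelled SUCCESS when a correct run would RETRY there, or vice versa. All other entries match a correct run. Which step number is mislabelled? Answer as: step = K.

Re-executing:
1. LOAD T1 → mem=5 r[T1]=5 [LOAD]
2. CAS T1 → mem=6 r[T1]=5 [OK]
3. LOAD T0 → mem=6 r[T0]=6 [LOAD]
4. CAS T0 → mem=7 r[T0]=6 [OK]
5. LOAD T0 → mem=7 r[T0]=7 [LOAD]
6. LOAD T1 → mem=7 r[T1]=7 [LOAD]
7. CAS T0 → mem=8 r[T0]=7 [OK]
8. LOAD T0 → mem=8 r[T0]=8 [LOAD]
9. CAS T0 → mem=9 r[T0]=8 [OK]
10. CAS T1 → mem=9 r[T1]=7 [RETRY]
11. LOAD T1 → mem=9 r[T1]=9 [LOAD]
12. CAS T1 → mem=10 r[T1]=9 [OK]
13. LOAD T1 → mem=10 r[T1]=10 [LOAD]
14. CAS T1 → mem=11 r[T1]=10 [OK]
15. LOAD T1 → mem=11 r[T1]=11 [LOAD]
16. CAS T1 → mem=12 r[T1]=11 [OK]
Mismatch at 10.

step = 10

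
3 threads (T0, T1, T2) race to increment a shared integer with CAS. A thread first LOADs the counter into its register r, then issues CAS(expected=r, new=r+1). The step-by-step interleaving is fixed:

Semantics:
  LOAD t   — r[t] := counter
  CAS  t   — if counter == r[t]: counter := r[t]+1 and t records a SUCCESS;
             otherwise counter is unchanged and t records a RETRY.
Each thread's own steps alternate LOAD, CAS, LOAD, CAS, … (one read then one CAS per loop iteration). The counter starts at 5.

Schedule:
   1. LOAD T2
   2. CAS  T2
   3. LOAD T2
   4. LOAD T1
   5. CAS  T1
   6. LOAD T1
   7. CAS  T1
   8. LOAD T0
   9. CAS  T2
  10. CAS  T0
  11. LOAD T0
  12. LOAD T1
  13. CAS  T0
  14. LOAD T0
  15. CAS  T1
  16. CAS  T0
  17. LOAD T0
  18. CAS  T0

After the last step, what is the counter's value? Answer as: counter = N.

1. LOAD T2 → mem=5 r[T2]=5 [LOAD]
2. CAS T2 → mem=6 r[T2]=5 [OK]
3. LOAD T2 → mem=6 r[T2]=6 [LOAD]
4. LOAD T1 → mem=6 r[T1]=6 [LOAD]
5. CAS T1 → mem=7 r[T1]=6 [OK]
6. LOAD T1 → mem=7 r[T1]=7 [LOAD]
7. CAS T1 → mem=8 r[T1]=7 [OK]
8. LOAD T0 → mem=8 r[T0]=8 [LOAD]
9. CAS T2 → mem=8 r[T2]=6 [RETRY]
10. CAS T0 → mem=9 r[T0]=8 [OK]
11. LOAD T0 → mem=9 r[T0]=9 [LOAD]
12. LOAD T1 → mem=9 r[T1]=9 [LOAD]
13. CAS T0 → mem=10 r[T0]=9 [OK]
14. LOAD T0 → mem=10 r[T0]=10 [LOAD]
15. CAS T1 → mem=10 r[T1]=9 [RETRY]
16. CAS T0 → mem=11 r[T0]=10 [OK]
17. LOAD T0 → mem=11 r[T0]=11 [LOAD]
18. CAS T0 → mem=12 r[T0]=11 [OK]

counter = 12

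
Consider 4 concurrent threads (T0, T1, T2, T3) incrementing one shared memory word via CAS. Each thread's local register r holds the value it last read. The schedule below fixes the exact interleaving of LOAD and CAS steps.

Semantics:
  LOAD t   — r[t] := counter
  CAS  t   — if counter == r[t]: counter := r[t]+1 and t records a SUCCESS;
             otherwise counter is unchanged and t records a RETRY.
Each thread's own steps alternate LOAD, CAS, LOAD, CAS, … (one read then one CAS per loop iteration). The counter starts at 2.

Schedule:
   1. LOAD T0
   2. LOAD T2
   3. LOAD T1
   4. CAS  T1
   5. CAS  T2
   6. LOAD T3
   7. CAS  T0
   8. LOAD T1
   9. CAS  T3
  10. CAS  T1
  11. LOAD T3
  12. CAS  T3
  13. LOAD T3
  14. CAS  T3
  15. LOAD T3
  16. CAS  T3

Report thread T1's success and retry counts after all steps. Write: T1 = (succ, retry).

   1) LOAD T0:  M=2  r_T0=2
   2) LOAD T2:  M=2  r_T2=2
   3) LOAD T1:  M=2  r_T1=2
   4) CAS  T1:  M=3  r_T1=2 ✓
   5) CAS  T2:  M=3  r_T2=2 ✗
   6) LOAD T3:  M=3  r_T3=3
   7) CAS  T0:  M=3  r_T0=2 ✗
   8) LOAD T1:  M=3  r_T1=3
   9) CAS  T3:  M=4  r_T3=3 ✓
  10) CAS  T1:  M=4  r_T1=3 ✗
  11) LOAD T3:  M=4  r_T3=4
  12) CAS  T3:  M=5  r_T3=4 ✓
  13) LOAD T3:  M=5  r_T3=5
  14) CAS  T3:  M=6  r_T3=5 ✓
  15) LOAD T3:  M=6  r_T3=6
  16) CAS  T3:  M=7  r_T3=6 ✓

T1 = (1, 1)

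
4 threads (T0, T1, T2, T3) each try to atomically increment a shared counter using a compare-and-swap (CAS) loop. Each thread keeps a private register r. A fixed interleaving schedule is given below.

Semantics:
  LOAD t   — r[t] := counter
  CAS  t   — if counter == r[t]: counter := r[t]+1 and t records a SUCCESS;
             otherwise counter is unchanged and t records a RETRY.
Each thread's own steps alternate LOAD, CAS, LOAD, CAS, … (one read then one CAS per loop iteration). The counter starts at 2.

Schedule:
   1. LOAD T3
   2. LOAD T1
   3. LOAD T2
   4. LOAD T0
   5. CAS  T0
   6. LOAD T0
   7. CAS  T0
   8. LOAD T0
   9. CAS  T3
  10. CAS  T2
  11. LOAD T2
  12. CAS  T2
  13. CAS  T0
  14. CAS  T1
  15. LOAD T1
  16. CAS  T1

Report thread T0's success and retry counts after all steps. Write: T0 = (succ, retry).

T0 = (2, 1)

#1 T3 reads 2
#2 T1 reads 2
#3 T2 reads 2
#4 T0 reads 2
#5 T0 CAS(2→3) writes; counter now 3
#6 T0 reads 3
#7 T0 CAS(3→4) writes; counter now 4
#8 T0 reads 4
#9 T3 CAS(2→3) fails; counter now 4
#10 T2 CAS(2→3) fails; counter now 4
#11 T2 reads 4
#12 T2 CAS(4→5) writes; counter now 5
#13 T0 CAS(4→5) fails; counter now 5
#14 T1 CAS(2→3) fails; counter now 5
#15 T1 reads 5
#16 T1 CAS(5→6) writes; counter now 6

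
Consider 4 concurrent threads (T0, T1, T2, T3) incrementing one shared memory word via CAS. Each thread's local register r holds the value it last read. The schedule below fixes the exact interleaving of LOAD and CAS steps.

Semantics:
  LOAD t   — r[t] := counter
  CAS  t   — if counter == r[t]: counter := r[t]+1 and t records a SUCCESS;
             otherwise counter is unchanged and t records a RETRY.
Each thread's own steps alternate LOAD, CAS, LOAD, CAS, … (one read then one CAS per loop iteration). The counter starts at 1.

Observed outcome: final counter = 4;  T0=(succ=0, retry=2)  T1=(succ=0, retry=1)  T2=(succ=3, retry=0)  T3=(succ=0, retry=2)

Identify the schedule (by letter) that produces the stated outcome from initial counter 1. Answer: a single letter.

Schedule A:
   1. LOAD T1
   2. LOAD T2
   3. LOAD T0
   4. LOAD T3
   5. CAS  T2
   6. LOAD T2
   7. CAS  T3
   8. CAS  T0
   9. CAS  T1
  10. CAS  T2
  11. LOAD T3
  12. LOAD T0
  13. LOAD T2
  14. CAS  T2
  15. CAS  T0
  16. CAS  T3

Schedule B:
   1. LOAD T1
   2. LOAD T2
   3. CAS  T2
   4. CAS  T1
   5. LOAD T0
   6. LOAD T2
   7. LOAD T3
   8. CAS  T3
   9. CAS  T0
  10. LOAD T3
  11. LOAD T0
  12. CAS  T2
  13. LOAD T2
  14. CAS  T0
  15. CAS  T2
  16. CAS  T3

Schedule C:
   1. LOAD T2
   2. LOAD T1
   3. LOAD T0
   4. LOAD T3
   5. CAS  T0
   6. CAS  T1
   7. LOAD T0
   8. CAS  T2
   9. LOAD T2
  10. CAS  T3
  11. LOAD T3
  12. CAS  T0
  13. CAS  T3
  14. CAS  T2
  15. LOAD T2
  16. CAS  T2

A

Simulating candidate A:
#1 T1 reads 1
#2 T2 reads 1
#3 T0 reads 1
#4 T3 reads 1
#5 T2 CAS(1→2) writes; counter now 2
#6 T2 reads 2
#7 T3 CAS(1→2) fails; counter now 2
#8 T0 CAS(1→2) fails; counter now 2
#9 T1 CAS(1→2) fails; counter now 2
#10 T2 CAS(2→3) writes; counter now 3
#11 T3 reads 3
#12 T0 reads 3
#13 T2 reads 3
#14 T2 CAS(3→4) writes; counter now 4
#15 T0 CAS(3→4) fails; counter now 4
#16 T3 CAS(3→4) fails; counter now 4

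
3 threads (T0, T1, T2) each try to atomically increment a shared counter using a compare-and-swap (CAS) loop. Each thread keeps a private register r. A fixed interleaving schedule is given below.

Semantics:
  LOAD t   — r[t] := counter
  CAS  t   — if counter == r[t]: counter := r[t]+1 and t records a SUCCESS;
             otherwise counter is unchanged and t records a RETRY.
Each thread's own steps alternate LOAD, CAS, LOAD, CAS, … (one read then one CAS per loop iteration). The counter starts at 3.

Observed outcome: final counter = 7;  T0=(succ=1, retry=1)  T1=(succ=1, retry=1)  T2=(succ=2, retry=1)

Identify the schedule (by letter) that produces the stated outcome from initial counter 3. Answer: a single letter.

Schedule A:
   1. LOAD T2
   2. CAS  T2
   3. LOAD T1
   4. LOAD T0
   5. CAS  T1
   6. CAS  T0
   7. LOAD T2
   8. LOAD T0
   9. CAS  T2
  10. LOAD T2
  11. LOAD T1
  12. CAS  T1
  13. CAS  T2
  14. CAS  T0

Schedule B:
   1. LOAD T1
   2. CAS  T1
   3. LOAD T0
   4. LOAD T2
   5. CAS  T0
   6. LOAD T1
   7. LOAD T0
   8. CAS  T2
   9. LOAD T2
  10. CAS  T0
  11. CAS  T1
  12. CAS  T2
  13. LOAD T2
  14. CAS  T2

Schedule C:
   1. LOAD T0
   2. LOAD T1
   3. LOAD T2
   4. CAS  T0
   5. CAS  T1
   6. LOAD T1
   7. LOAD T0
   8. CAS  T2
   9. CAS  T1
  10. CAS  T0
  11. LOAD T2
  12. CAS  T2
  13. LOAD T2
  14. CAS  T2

Simulating candidate C:
[1] T0.load  rd  (counter 3, T0.r 3)
[2] T1.load  rd  (counter 3, T1.r 3)
[3] T2.load  rd  (counter 3, T2.r 3)
[4] T0.cas  hit  (counter 4, T0.r 3)
[5] T1.cas  miss  (counter 4, T1.r 3)
[6] T1.load  rd  (counter 4, T1.r 4)
[7] T0.load  rd  (counter 4, T0.r 4)
[8] T2.cas  miss  (counter 4, T2.r 3)
[9] T1.cas  hit  (counter 5, T1.r 4)
[10] T0.cas  miss  (counter 5, T0.r 4)
[11] T2.load  rd  (counter 5, T2.r 5)
[12] T2.cas  hit  (counter 6, T2.r 5)
[13] T2.load  rd  (counter 6, T2.r 6)
[14] T2.cas  hit  (counter 7, T2.r 6)

C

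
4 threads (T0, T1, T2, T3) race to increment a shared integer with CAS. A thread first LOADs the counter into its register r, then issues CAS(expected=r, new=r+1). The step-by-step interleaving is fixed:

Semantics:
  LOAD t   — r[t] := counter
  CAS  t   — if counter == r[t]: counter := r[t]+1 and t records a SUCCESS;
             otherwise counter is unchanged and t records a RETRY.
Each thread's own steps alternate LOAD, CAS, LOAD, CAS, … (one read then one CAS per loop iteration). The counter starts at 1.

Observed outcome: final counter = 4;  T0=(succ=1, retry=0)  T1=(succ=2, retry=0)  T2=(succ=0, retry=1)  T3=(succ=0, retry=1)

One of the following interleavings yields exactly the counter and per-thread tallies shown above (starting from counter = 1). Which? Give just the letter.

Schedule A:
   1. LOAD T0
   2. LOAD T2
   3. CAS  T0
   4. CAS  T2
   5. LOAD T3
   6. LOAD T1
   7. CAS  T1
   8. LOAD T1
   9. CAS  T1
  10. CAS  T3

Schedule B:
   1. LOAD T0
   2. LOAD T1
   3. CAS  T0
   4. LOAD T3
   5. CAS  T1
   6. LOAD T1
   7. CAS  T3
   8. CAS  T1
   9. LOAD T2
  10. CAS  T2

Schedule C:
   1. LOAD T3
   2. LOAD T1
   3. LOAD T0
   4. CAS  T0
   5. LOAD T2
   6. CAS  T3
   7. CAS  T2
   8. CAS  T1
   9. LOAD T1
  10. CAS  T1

Simulating candidate A:
1. LOAD T0 → mem=1 r[T0]=1 [LOAD]
2. LOAD T2 → mem=1 r[T2]=1 [LOAD]
3. CAS T0 → mem=2 r[T0]=1 [OK]
4. CAS T2 → mem=2 r[T2]=1 [RETRY]
5. LOAD T3 → mem=2 r[T3]=2 [LOAD]
6. LOAD T1 → mem=2 r[T1]=2 [LOAD]
7. CAS T1 → mem=3 r[T1]=2 [OK]
8. LOAD T1 → mem=3 r[T1]=3 [LOAD]
9. CAS T1 → mem=4 r[T1]=3 [OK]
10. CAS T3 → mem=4 r[T3]=2 [RETRY]

A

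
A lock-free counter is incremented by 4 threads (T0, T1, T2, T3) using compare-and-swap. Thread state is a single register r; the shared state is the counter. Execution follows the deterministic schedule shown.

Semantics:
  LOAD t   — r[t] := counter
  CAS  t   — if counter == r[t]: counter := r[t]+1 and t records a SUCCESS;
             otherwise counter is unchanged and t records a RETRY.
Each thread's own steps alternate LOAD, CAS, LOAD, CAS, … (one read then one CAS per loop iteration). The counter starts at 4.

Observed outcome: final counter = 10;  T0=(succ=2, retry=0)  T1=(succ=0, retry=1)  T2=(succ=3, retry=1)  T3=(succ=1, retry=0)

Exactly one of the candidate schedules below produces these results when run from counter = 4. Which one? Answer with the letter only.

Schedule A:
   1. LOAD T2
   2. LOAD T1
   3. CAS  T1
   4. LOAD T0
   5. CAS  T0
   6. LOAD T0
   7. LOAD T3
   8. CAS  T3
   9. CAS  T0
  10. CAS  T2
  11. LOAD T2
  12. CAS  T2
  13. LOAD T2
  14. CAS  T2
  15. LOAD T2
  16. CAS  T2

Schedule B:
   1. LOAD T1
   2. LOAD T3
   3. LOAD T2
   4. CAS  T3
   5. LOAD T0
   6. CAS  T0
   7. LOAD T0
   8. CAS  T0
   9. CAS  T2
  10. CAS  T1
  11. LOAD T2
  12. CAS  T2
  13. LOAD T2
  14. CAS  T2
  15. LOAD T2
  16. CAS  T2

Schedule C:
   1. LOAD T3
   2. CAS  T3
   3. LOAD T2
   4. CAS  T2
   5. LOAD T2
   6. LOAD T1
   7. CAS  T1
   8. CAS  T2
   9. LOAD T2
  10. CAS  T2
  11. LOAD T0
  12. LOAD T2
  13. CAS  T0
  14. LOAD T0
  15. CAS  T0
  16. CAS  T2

B

Tracing schedule B:
step 1: T1 LOAD ⇒ load; ctr=4 reg=4
step 2: T3 LOAD ⇒ load; ctr=4 reg=4
step 3: T2 LOAD ⇒ load; ctr=4 reg=4
step 4: T3 CAS ⇒ ok; ctr=5 reg=4
step 5: T0 LOAD ⇒ load; ctr=5 reg=5
step 6: T0 CAS ⇒ ok; ctr=6 reg=5
step 7: T0 LOAD ⇒ load; ctr=6 reg=6
step 8: T0 CAS ⇒ ok; ctr=7 reg=6
step 9: T2 CAS ⇒ retry; ctr=7 reg=4
step 10: T1 CAS ⇒ retry; ctr=7 reg=4
step 11: T2 LOAD ⇒ load; ctr=7 reg=7
step 12: T2 CAS ⇒ ok; ctr=8 reg=7
step 13: T2 LOAD ⇒ load; ctr=8 reg=8
step 14: T2 CAS ⇒ ok; ctr=9 reg=8
step 15: T2 LOAD ⇒ load; ctr=9 reg=9
step 16: T2 CAS ⇒ ok; ctr=10 reg=9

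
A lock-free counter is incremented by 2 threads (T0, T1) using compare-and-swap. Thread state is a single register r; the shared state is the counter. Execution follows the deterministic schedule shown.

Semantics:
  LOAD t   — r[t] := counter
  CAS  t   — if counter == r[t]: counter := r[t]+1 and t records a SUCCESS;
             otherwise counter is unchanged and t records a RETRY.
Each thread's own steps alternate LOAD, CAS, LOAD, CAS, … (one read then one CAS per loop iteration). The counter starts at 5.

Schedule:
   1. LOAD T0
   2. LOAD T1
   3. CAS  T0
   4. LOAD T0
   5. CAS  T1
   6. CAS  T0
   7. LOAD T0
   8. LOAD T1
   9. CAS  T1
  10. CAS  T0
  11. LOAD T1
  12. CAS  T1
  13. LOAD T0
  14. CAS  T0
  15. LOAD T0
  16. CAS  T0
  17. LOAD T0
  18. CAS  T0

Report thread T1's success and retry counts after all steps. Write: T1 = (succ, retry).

   1) LOAD T0:  M=5  r_T0=5
   2) LOAD T1:  M=5  r_T1=5
   3) CAS  T0:  M=6  r_T0=5 ✓
   4) LOAD T0:  M=6  r_T0=6
   5) CAS  T1:  M=6  r_T1=5 ✗
   6) CAS  T0:  M=7  r_T0=6 ✓
   7) LOAD T0:  M=7  r_T0=7
   8) LOAD T1:  M=7  r_T1=7
   9) CAS  T1:  M=8  r_T1=7 ✓
  10) CAS  T0:  M=8  r_T0=7 ✗
  11) LOAD T1:  M=8  r_T1=8
  12) CAS  T1:  M=9  r_T1=8 ✓
  13) LOAD T0:  M=9  r_T0=9
  14) CAS  T0:  M=10  r_T0=9 ✓
  15) LOAD T0:  M=10  r_T0=10
  16) CAS  T0:  M=11  r_T0=10 ✓
  17) LOAD T0:  M=11  r_T0=11
  18) CAS  T0:  M=12  r_T0=11 ✓

T1 = (2, 1)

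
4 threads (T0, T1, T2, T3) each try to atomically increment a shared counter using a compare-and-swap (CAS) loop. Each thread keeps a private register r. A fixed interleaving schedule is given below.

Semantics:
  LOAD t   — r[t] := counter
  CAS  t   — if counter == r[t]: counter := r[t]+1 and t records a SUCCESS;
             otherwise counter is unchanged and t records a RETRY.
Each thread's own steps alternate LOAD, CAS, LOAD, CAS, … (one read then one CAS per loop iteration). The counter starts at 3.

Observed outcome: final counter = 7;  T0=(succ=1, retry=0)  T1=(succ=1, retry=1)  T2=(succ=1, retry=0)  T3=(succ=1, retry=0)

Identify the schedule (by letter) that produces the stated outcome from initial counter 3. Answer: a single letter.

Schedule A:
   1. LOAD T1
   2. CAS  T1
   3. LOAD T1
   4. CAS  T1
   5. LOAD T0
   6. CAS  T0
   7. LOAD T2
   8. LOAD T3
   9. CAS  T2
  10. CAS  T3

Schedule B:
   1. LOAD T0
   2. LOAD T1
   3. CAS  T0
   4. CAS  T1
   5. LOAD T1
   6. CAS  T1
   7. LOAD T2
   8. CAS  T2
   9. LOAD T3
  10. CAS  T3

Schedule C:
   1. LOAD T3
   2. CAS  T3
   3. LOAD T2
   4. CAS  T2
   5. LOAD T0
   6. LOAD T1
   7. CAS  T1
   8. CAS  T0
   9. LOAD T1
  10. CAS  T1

B

Tracing schedule B:
1. LOAD T0 → mem=3 r[T0]=3 [LOAD]
2. LOAD T1 → mem=3 r[T1]=3 [LOAD]
3. CAS T0 → mem=4 r[T0]=3 [OK]
4. CAS T1 → mem=4 r[T1]=3 [RETRY]
5. LOAD T1 → mem=4 r[T1]=4 [LOAD]
6. CAS T1 → mem=5 r[T1]=4 [OK]
7. LOAD T2 → mem=5 r[T2]=5 [LOAD]
8. CAS T2 → mem=6 r[T2]=5 [OK]
9. LOAD T3 → mem=6 r[T3]=6 [LOAD]
10. CAS T3 → mem=7 r[T3]=6 [OK]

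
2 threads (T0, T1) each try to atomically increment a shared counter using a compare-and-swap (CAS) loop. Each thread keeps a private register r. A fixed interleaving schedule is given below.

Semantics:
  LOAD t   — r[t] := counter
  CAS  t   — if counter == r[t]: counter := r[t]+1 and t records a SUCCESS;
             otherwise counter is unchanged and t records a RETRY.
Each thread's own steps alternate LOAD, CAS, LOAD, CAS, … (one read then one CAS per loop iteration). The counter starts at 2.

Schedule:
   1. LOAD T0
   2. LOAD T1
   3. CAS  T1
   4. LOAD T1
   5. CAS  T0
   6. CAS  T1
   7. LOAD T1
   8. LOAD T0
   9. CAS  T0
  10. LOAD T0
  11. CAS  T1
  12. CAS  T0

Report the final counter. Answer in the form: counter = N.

counter = 6

T0 LOAD — after: cnt=2, r=2 — load
T1 LOAD — after: cnt=2, r=2 — load
T1 CAS — after: cnt=3, r=2 — ok
T1 LOAD — after: cnt=3, r=3 — load
T0 CAS — after: cnt=3, r=2 — retry
T1 CAS — after: cnt=4, r=3 — ok
T1 LOAD — after: cnt=4, r=4 — load
T0 LOAD — after: cnt=4, r=4 — load
T0 CAS — after: cnt=5, r=4 — ok
T0 LOAD — after: cnt=5, r=5 — load
T1 CAS — after: cnt=5, r=4 — retry
T0 CAS — after: cnt=6, r=5 — ok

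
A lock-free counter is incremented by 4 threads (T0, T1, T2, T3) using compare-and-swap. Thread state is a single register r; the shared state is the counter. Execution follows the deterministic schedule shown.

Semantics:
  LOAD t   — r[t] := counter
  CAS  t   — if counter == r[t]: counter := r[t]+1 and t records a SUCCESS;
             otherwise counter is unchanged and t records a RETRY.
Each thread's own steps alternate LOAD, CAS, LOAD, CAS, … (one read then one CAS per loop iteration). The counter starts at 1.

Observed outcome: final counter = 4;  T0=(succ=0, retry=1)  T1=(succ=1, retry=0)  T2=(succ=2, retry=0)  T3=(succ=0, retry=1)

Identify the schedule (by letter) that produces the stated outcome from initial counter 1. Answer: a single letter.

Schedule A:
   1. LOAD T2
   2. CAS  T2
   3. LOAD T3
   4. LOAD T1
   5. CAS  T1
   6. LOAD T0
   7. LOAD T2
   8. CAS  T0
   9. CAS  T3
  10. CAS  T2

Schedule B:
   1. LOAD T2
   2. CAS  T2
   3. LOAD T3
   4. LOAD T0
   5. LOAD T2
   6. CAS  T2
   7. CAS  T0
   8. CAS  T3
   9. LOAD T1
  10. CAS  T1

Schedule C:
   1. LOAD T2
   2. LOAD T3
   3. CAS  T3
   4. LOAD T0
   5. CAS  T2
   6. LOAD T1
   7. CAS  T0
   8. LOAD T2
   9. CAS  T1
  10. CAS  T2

B

Run B:
#1 T2 reads 1
#2 T2 CAS(1→2) writes; counter now 2
#3 T3 reads 2
#4 T0 reads 2
#5 T2 reads 2
#6 T2 CAS(2→3) writes; counter now 3
#7 T0 CAS(2→3) fails; counter now 3
#8 T3 CAS(2→3) fails; counter now 3
#9 T1 reads 3
#10 T1 CAS(3→4) writes; counter now 4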